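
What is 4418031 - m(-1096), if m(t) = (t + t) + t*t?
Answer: 3219007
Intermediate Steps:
m(t) = t² + 2*t (m(t) = 2*t + t² = t² + 2*t)
4418031 - m(-1096) = 4418031 - (-1096)*(2 - 1096) = 4418031 - (-1096)*(-1094) = 4418031 - 1*1199024 = 4418031 - 1199024 = 3219007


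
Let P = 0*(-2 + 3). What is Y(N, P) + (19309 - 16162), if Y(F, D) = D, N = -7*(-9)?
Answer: 3147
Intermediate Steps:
P = 0 (P = 0*1 = 0)
N = 63 (N = -1*(-63) = 63)
Y(N, P) + (19309 - 16162) = 0 + (19309 - 16162) = 0 + 3147 = 3147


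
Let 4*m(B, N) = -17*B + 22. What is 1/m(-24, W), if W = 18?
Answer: 2/215 ≈ 0.0093023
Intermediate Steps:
m(B, N) = 11/2 - 17*B/4 (m(B, N) = (-17*B + 22)/4 = (22 - 17*B)/4 = 11/2 - 17*B/4)
1/m(-24, W) = 1/(11/2 - 17/4*(-24)) = 1/(11/2 + 102) = 1/(215/2) = 2/215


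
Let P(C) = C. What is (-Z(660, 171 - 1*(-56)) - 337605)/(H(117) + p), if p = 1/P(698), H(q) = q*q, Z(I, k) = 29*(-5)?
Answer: -235547080/9554923 ≈ -24.652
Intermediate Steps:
Z(I, k) = -145
H(q) = q²
p = 1/698 ≈ 0.0014327
(-Z(660, 171 - 1*(-56)) - 337605)/(H(117) + p) = (-1*(-145) - 337605)/(117² + 1/698) = (145 - 337605)/(13689 + 1/698) = -337460/9554923/698 = -337460*698/9554923 = -235547080/9554923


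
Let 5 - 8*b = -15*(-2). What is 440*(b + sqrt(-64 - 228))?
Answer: -1375 + 880*I*sqrt(73) ≈ -1375.0 + 7518.7*I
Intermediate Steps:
b = -25/8 (b = 5/8 - (-15)*(-2)/8 = 5/8 - 1/8*30 = 5/8 - 15/4 = -25/8 ≈ -3.1250)
440*(b + sqrt(-64 - 228)) = 440*(-25/8 + sqrt(-64 - 228)) = 440*(-25/8 + sqrt(-292)) = 440*(-25/8 + 2*I*sqrt(73)) = -1375 + 880*I*sqrt(73)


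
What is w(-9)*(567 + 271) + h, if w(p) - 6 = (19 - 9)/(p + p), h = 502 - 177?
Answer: 43987/9 ≈ 4887.4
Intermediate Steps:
h = 325
w(p) = 6 + 5/p (w(p) = 6 + (19 - 9)/(p + p) = 6 + 10/((2*p)) = 6 + 10*(1/(2*p)) = 6 + 5/p)
w(-9)*(567 + 271) + h = (6 + 5/(-9))*(567 + 271) + 325 = (6 + 5*(-1/9))*838 + 325 = (6 - 5/9)*838 + 325 = (49/9)*838 + 325 = 41062/9 + 325 = 43987/9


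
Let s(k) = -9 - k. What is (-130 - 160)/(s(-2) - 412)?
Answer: 290/419 ≈ 0.69212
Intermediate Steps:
(-130 - 160)/(s(-2) - 412) = (-130 - 160)/((-9 - 1*(-2)) - 412) = -290/((-9 + 2) - 412) = -290/(-7 - 412) = -290/(-419) = -290*(-1/419) = 290/419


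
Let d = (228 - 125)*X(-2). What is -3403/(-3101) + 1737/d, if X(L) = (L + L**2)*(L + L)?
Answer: -2582365/2555224 ≈ -1.0106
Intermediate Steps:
X(L) = 2*L*(L + L**2) (X(L) = (L + L**2)*(2*L) = 2*L*(L + L**2))
d = -824 (d = (228 - 125)*(2*(-2)**2*(1 - 2)) = 103*(2*4*(-1)) = 103*(-8) = -824)
-3403/(-3101) + 1737/d = -3403/(-3101) + 1737/(-824) = -3403*(-1/3101) + 1737*(-1/824) = 3403/3101 - 1737/824 = -2582365/2555224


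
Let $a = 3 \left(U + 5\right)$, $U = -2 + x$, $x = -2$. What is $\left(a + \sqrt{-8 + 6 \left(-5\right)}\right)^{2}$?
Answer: $\left(3 + i \sqrt{38}\right)^{2} \approx -29.0 + 36.987 i$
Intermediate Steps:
$U = -4$ ($U = -2 - 2 = -4$)
$a = 3$ ($a = 3 \left(-4 + 5\right) = 3 \cdot 1 = 3$)
$\left(a + \sqrt{-8 + 6 \left(-5\right)}\right)^{2} = \left(3 + \sqrt{-8 + 6 \left(-5\right)}\right)^{2} = \left(3 + \sqrt{-8 - 30}\right)^{2} = \left(3 + \sqrt{-38}\right)^{2} = \left(3 + i \sqrt{38}\right)^{2}$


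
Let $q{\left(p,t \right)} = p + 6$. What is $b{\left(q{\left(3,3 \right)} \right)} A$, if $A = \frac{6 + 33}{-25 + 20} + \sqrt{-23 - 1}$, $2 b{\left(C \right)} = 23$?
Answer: $- \frac{897}{10} + 23 i \sqrt{6} \approx -89.7 + 56.338 i$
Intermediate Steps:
$q{\left(p,t \right)} = 6 + p$
$b{\left(C \right)} = \frac{23}{2}$ ($b{\left(C \right)} = \frac{1}{2} \cdot 23 = \frac{23}{2}$)
$A = - \frac{39}{5} + 2 i \sqrt{6}$ ($A = \frac{39}{-5} + \sqrt{-24} = 39 \left(- \frac{1}{5}\right) + 2 i \sqrt{6} = - \frac{39}{5} + 2 i \sqrt{6} \approx -7.8 + 4.899 i$)
$b{\left(q{\left(3,3 \right)} \right)} A = \frac{23 \left(- \frac{39}{5} + 2 i \sqrt{6}\right)}{2} = - \frac{897}{10} + 23 i \sqrt{6}$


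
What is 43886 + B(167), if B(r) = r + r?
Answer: 44220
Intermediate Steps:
B(r) = 2*r
43886 + B(167) = 43886 + 2*167 = 43886 + 334 = 44220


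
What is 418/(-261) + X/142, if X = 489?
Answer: 68273/37062 ≈ 1.8421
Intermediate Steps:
418/(-261) + X/142 = 418/(-261) + 489/142 = 418*(-1/261) + 489*(1/142) = -418/261 + 489/142 = 68273/37062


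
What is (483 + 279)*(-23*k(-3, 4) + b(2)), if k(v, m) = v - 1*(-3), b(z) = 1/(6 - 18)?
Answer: -127/2 ≈ -63.500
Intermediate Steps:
b(z) = -1/12 (b(z) = 1/(-12) = -1/12)
k(v, m) = 3 + v (k(v, m) = v + 3 = 3 + v)
(483 + 279)*(-23*k(-3, 4) + b(2)) = (483 + 279)*(-23*(3 - 3) - 1/12) = 762*(-23*0 - 1/12) = 762*(0 - 1/12) = 762*(-1/12) = -127/2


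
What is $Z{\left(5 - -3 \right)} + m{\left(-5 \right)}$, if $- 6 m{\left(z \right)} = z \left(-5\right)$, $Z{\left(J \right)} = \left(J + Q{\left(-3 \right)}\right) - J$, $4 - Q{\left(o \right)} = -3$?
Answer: $\frac{17}{6} \approx 2.8333$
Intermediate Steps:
$Q{\left(o \right)} = 7$ ($Q{\left(o \right)} = 4 - -3 = 4 + 3 = 7$)
$Z{\left(J \right)} = 7$ ($Z{\left(J \right)} = \left(J + 7\right) - J = \left(7 + J\right) - J = 7$)
$m{\left(z \right)} = \frac{5 z}{6}$ ($m{\left(z \right)} = - \frac{z \left(-5\right)}{6} = - \frac{\left(-5\right) z}{6} = \frac{5 z}{6}$)
$Z{\left(5 - -3 \right)} + m{\left(-5 \right)} = 7 + \frac{5}{6} \left(-5\right) = 7 - \frac{25}{6} = \frac{17}{6}$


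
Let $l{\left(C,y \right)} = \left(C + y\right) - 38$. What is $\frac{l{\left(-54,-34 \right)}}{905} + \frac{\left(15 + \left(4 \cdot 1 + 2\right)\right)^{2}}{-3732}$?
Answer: $- \frac{289779}{1125820} \approx -0.25739$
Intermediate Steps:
$l{\left(C,y \right)} = -38 + C + y$
$\frac{l{\left(-54,-34 \right)}}{905} + \frac{\left(15 + \left(4 \cdot 1 + 2\right)\right)^{2}}{-3732} = \frac{-38 - 54 - 34}{905} + \frac{\left(15 + \left(4 \cdot 1 + 2\right)\right)^{2}}{-3732} = \left(-126\right) \frac{1}{905} + \left(15 + \left(4 + 2\right)\right)^{2} \left(- \frac{1}{3732}\right) = - \frac{126}{905} + \left(15 + 6\right)^{2} \left(- \frac{1}{3732}\right) = - \frac{126}{905} + 21^{2} \left(- \frac{1}{3732}\right) = - \frac{126}{905} + 441 \left(- \frac{1}{3732}\right) = - \frac{126}{905} - \frac{147}{1244} = - \frac{289779}{1125820}$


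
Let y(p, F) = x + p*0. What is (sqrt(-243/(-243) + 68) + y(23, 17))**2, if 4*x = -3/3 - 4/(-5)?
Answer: 27601/400 - sqrt(69)/10 ≈ 68.172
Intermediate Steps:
x = -1/20 (x = (-3/3 - 4/(-5))/4 = (-3*1/3 - 4*(-1/5))/4 = (-1 + 4/5)/4 = (1/4)*(-1/5) = -1/20 ≈ -0.050000)
y(p, F) = -1/20 (y(p, F) = -1/20 + p*0 = -1/20 + 0 = -1/20)
(sqrt(-243/(-243) + 68) + y(23, 17))**2 = (sqrt(-243/(-243) + 68) - 1/20)**2 = (sqrt(-243*(-1/243) + 68) - 1/20)**2 = (sqrt(1 + 68) - 1/20)**2 = (sqrt(69) - 1/20)**2 = (-1/20 + sqrt(69))**2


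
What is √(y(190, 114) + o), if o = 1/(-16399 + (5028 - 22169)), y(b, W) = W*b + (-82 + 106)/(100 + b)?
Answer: √5122974947132055/486330 ≈ 147.17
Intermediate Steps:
y(b, W) = 24/(100 + b) + W*b (y(b, W) = W*b + 24/(100 + b) = 24/(100 + b) + W*b)
o = -1/33540 (o = 1/(-16399 - 17141) = 1/(-33540) = -1/33540 ≈ -2.9815e-5)
√(y(190, 114) + o) = √((24 + 114*190² + 100*114*190)/(100 + 190) - 1/33540) = √((24 + 114*36100 + 2166000)/290 - 1/33540) = √((24 + 4115400 + 2166000)/290 - 1/33540) = √((1/290)*6281424 - 1/33540) = √(3140712/145 - 1/33540) = √(21067896067/972660) = √5122974947132055/486330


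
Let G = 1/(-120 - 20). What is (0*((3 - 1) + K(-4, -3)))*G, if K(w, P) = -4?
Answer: 0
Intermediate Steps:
G = -1/140 (G = 1/(-140) = -1/140 ≈ -0.0071429)
(0*((3 - 1) + K(-4, -3)))*G = (0*((3 - 1) - 4))*(-1/140) = (0*(2 - 4))*(-1/140) = (0*(-2))*(-1/140) = 0*(-1/140) = 0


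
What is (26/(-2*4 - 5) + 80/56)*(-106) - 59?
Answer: 11/7 ≈ 1.5714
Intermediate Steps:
(26/(-2*4 - 5) + 80/56)*(-106) - 59 = (26/(-8 - 5) + 80*(1/56))*(-106) - 59 = (26/(-13) + 10/7)*(-106) - 59 = (26*(-1/13) + 10/7)*(-106) - 59 = (-2 + 10/7)*(-106) - 59 = -4/7*(-106) - 59 = 424/7 - 59 = 11/7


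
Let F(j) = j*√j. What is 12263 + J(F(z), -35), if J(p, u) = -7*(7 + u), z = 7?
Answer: 12459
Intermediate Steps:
F(j) = j^(3/2)
J(p, u) = -49 - 7*u
12263 + J(F(z), -35) = 12263 + (-49 - 7*(-35)) = 12263 + (-49 + 245) = 12263 + 196 = 12459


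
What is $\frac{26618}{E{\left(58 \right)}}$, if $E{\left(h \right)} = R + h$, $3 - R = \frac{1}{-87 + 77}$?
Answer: $\frac{266180}{611} \approx 435.65$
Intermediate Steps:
$R = \frac{31}{10}$ ($R = 3 - \frac{1}{-87 + 77} = 3 - \frac{1}{-10} = 3 - - \frac{1}{10} = 3 + \frac{1}{10} = \frac{31}{10} \approx 3.1$)
$E{\left(h \right)} = \frac{31}{10} + h$
$\frac{26618}{E{\left(58 \right)}} = \frac{26618}{\frac{31}{10} + 58} = \frac{26618}{\frac{611}{10}} = 26618 \cdot \frac{10}{611} = \frac{266180}{611}$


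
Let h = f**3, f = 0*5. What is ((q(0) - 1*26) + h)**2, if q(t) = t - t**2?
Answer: 676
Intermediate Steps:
f = 0
h = 0 (h = 0**3 = 0)
((q(0) - 1*26) + h)**2 = ((0*(1 - 1*0) - 1*26) + 0)**2 = ((0*(1 + 0) - 26) + 0)**2 = ((0*1 - 26) + 0)**2 = ((0 - 26) + 0)**2 = (-26 + 0)**2 = (-26)**2 = 676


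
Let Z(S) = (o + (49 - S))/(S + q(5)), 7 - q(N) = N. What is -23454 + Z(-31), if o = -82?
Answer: -680164/29 ≈ -23454.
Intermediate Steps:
q(N) = 7 - N
Z(S) = (-33 - S)/(2 + S) (Z(S) = (-82 + (49 - S))/(S + (7 - 1*5)) = (-33 - S)/(S + (7 - 5)) = (-33 - S)/(S + 2) = (-33 - S)/(2 + S))
-23454 + Z(-31) = -23454 + (-33 - 1*(-31))/(2 - 31) = -23454 + (-33 + 31)/(-29) = -23454 - 1/29*(-2) = -23454 + 2/29 = -680164/29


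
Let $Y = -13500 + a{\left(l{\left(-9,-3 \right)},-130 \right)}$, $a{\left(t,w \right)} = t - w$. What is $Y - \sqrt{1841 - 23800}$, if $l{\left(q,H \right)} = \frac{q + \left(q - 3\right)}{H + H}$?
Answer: $- \frac{26733}{2} - i \sqrt{21959} \approx -13367.0 - 148.19 i$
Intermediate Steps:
$l{\left(q,H \right)} = \frac{-3 + 2 q}{2 H}$ ($l{\left(q,H \right)} = \frac{q + \left(q - 3\right)}{2 H} = \left(q + \left(-3 + q\right)\right) \frac{1}{2 H} = \left(-3 + 2 q\right) \frac{1}{2 H} = \frac{-3 + 2 q}{2 H}$)
$Y = - \frac{26733}{2}$ ($Y = -13500 + \left(\frac{- \frac{3}{2} - 9}{-3} - -130\right) = -13500 + \left(\left(- \frac{1}{3}\right) \left(- \frac{21}{2}\right) + 130\right) = -13500 + \left(\frac{7}{2} + 130\right) = -13500 + \frac{267}{2} = - \frac{26733}{2} \approx -13367.0$)
$Y - \sqrt{1841 - 23800} = - \frac{26733}{2} - \sqrt{1841 - 23800} = - \frac{26733}{2} - \sqrt{-21959} = - \frac{26733}{2} - i \sqrt{21959}$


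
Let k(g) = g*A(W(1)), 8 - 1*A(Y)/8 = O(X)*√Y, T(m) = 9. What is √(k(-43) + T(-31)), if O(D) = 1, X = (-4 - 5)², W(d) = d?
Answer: I*√2399 ≈ 48.98*I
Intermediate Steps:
X = 81 (X = (-9)² = 81)
A(Y) = 64 - 8*√Y
k(g) = 56*g (k(g) = g*(64 - 8*√1) = g*(64 - 8*1) = g*(64 - 8) = g*56 = 56*g)
√(k(-43) + T(-31)) = √(56*(-43) + 9) = √(-2408 + 9) = √(-2399) = I*√2399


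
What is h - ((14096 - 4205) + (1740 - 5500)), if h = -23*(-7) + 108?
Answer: -5862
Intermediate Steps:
h = 269 (h = 161 + 108 = 269)
h - ((14096 - 4205) + (1740 - 5500)) = 269 - ((14096 - 4205) + (1740 - 5500)) = 269 - (9891 - 3760) = 269 - 1*6131 = 269 - 6131 = -5862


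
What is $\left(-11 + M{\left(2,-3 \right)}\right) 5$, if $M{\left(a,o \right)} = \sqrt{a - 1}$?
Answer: $-50$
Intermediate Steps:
$M{\left(a,o \right)} = \sqrt{-1 + a}$
$\left(-11 + M{\left(2,-3 \right)}\right) 5 = \left(-11 + \sqrt{-1 + 2}\right) 5 = \left(-11 + \sqrt{1}\right) 5 = \left(-11 + 1\right) 5 = \left(-10\right) 5 = -50$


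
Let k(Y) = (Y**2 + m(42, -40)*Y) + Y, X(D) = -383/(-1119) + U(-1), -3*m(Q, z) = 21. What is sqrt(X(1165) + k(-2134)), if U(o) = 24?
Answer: sqrt(5718349248801)/1119 ≈ 2137.0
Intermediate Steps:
m(Q, z) = -7 (m(Q, z) = -1/3*21 = -7)
X(D) = 27239/1119 (X(D) = -383/(-1119) + 24 = -383*(-1/1119) + 24 = 383/1119 + 24 = 27239/1119)
k(Y) = Y**2 - 6*Y (k(Y) = (Y**2 - 7*Y) + Y = Y**2 - 6*Y)
sqrt(X(1165) + k(-2134)) = sqrt(27239/1119 - 2134*(-6 - 2134)) = sqrt(27239/1119 - 2134*(-2140)) = sqrt(27239/1119 + 4566760) = sqrt(5110231679/1119) = sqrt(5718349248801)/1119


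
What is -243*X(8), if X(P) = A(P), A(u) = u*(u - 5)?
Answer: -5832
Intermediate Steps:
A(u) = u*(-5 + u)
X(P) = P*(-5 + P)
-243*X(8) = -1944*(-5 + 8) = -1944*3 = -243*24 = -5832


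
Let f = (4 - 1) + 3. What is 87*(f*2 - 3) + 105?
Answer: 888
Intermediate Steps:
f = 6 (f = 3 + 3 = 6)
87*(f*2 - 3) + 105 = 87*(6*2 - 3) + 105 = 87*(12 - 3) + 105 = 87*9 + 105 = 783 + 105 = 888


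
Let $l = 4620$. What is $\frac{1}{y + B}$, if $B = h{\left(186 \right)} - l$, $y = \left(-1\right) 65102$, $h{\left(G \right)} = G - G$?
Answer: $- \frac{1}{69722} \approx -1.4343 \cdot 10^{-5}$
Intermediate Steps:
$h{\left(G \right)} = 0$
$y = -65102$
$B = -4620$ ($B = 0 - 4620 = -4620$)
$\frac{1}{y + B} = \frac{1}{-65102 - 4620} = \frac{1}{-69722} = - \frac{1}{69722}$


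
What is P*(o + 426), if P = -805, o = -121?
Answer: -245525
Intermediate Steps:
P*(o + 426) = -805*(-121 + 426) = -805*305 = -245525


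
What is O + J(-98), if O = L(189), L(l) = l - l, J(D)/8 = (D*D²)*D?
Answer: 737894528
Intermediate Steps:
J(D) = 8*D⁴ (J(D) = 8*((D*D²)*D) = 8*(D³*D) = 8*D⁴)
L(l) = 0
O = 0
O + J(-98) = 0 + 8*(-98)⁴ = 0 + 8*92236816 = 0 + 737894528 = 737894528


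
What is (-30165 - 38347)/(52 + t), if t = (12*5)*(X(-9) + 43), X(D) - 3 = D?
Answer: -2141/71 ≈ -30.155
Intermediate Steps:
X(D) = 3 + D
t = 2220 (t = (12*5)*((3 - 9) + 43) = 60*(-6 + 43) = 60*37 = 2220)
(-30165 - 38347)/(52 + t) = (-30165 - 38347)/(52 + 2220) = -68512/2272 = -68512*1/2272 = -2141/71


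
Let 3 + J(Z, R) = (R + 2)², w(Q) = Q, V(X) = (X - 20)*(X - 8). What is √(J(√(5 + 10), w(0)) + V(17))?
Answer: I*√26 ≈ 5.099*I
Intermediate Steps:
V(X) = (-20 + X)*(-8 + X)
J(Z, R) = -3 + (2 + R)² (J(Z, R) = -3 + (R + 2)² = -3 + (2 + R)²)
√(J(√(5 + 10), w(0)) + V(17)) = √((-3 + (2 + 0)²) + (160 + 17² - 28*17)) = √((-3 + 2²) + (160 + 289 - 476)) = √((-3 + 4) - 27) = √(1 - 27) = √(-26) = I*√26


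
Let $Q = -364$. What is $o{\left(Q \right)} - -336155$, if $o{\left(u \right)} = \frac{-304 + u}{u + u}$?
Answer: $\frac{61180377}{182} \approx 3.3616 \cdot 10^{5}$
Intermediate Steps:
$o{\left(u \right)} = \frac{-304 + u}{2 u}$
$o{\left(Q \right)} - -336155 = \frac{-304 - 364}{2 \left(-364\right)} - -336155 = \frac{1}{2} \left(- \frac{1}{364}\right) \left(-668\right) + 336155 = \frac{167}{182} + 336155 = \frac{61180377}{182}$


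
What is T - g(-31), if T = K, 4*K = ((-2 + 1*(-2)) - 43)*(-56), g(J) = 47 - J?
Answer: 580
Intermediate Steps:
K = 658 (K = (((-2 + 1*(-2)) - 43)*(-56))/4 = (((-2 - 2) - 43)*(-56))/4 = ((-4 - 43)*(-56))/4 = (-47*(-56))/4 = (¼)*2632 = 658)
T = 658
T - g(-31) = 658 - (47 - 1*(-31)) = 658 - (47 + 31) = 658 - 1*78 = 658 - 78 = 580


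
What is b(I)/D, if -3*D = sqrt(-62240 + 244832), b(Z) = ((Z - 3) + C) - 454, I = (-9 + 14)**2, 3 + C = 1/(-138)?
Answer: 60031*sqrt(317)/349968 ≈ 3.0541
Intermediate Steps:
C = -415/138 (C = -3 + 1/(-138) = -3 - 1/138 = -415/138 ≈ -3.0072)
I = 25 (I = 5**2 = 25)
b(Z) = -63481/138 + Z (b(Z) = ((Z - 3) - 415/138) - 454 = ((-3 + Z) - 415/138) - 454 = (-829/138 + Z) - 454 = -63481/138 + Z)
D = -8*sqrt(317) (D = -sqrt(-62240 + 244832)/3 = -8*sqrt(317) ≈ -142.44)
b(I)/D = (-63481/138 + 25)/((-8*sqrt(317))) = -(-60031)*sqrt(317)/349968 = 60031*sqrt(317)/349968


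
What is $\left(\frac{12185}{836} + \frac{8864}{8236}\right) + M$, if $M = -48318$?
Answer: $- \frac{83143991541}{1721324} \approx -48302.0$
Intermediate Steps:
$\left(\frac{12185}{836} + \frac{8864}{8236}\right) + M = \left(\frac{12185}{836} + \frac{8864}{8236}\right) - 48318 = \left(12185 \cdot \frac{1}{836} + 8864 \cdot \frac{1}{8236}\right) - 48318 = \left(\frac{12185}{836} + \frac{2216}{2059}\right) - 48318 = \frac{26941491}{1721324} - 48318 = - \frac{83143991541}{1721324}$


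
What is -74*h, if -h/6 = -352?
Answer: -156288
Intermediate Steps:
h = 2112 (h = -6*(-352) = 2112)
-74*h = -74*2112 = -156288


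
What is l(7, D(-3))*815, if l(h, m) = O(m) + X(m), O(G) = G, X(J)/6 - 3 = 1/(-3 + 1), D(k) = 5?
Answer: 16300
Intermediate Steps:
X(J) = 15 (X(J) = 18 + 6/(-3 + 1) = 18 + 6/(-2) = 18 + 6*(-½) = 18 - 3 = 15)
l(h, m) = 15 + m (l(h, m) = m + 15 = 15 + m)
l(7, D(-3))*815 = (15 + 5)*815 = 20*815 = 16300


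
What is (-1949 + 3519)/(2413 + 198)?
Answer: 1570/2611 ≈ 0.60130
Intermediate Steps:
(-1949 + 3519)/(2413 + 198) = 1570/2611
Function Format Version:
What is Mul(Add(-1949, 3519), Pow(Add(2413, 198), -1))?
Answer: Rational(1570, 2611) ≈ 0.60130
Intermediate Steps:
Mul(Add(-1949, 3519), Pow(Add(2413, 198), -1)) = Mul(1570, Pow(2611, -1)) = Mul(1570, Rational(1, 2611)) = Rational(1570, 2611)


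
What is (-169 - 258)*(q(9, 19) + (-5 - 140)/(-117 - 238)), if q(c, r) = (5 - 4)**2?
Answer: -42700/71 ≈ -601.41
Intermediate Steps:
q(c, r) = 1 (q(c, r) = 1**2 = 1)
(-169 - 258)*(q(9, 19) + (-5 - 140)/(-117 - 238)) = (-169 - 258)*(1 + (-5 - 140)/(-117 - 238)) = -427*(1 - 145/(-355)) = -427*(1 - 145*(-1/355)) = -427*(1 + 29/71) = -427*100/71 = -42700/71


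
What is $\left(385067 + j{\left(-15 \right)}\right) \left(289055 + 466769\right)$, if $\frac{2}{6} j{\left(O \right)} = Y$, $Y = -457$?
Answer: $290006645504$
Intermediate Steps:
$j{\left(O \right)} = -1371$ ($j{\left(O \right)} = 3 \left(-457\right) = -1371$)
$\left(385067 + j{\left(-15 \right)}\right) \left(289055 + 466769\right) = \left(385067 - 1371\right) \left(289055 + 466769\right) = 383696 \cdot 755824 = 290006645504$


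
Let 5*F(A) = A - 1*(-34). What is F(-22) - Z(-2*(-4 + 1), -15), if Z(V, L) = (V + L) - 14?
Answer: 127/5 ≈ 25.400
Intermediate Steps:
F(A) = 34/5 + A/5 (F(A) = (A - 1*(-34))/5 = (A + 34)/5 = (34 + A)/5 = 34/5 + A/5)
Z(V, L) = -14 + L + V (Z(V, L) = (L + V) - 14 = -14 + L + V)
F(-22) - Z(-2*(-4 + 1), -15) = (34/5 + (1/5)*(-22)) - (-14 - 15 - 2*(-4 + 1)) = (34/5 - 22/5) - (-14 - 15 - 2*(-3)) = 12/5 - (-14 - 15 + 6) = 12/5 - 1*(-23) = 12/5 + 23 = 127/5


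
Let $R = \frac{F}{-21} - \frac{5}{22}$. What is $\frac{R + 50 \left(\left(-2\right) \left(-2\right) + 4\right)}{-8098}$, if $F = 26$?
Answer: $- \frac{184123}{3741276} \approx -0.049214$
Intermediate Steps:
$R = - \frac{677}{462}$ ($R = \frac{26}{-21} - \frac{5}{22} = 26 \left(- \frac{1}{21}\right) - \frac{5}{22} = - \frac{26}{21} - \frac{5}{22} = - \frac{677}{462} \approx -1.4654$)
$\frac{R + 50 \left(\left(-2\right) \left(-2\right) + 4\right)}{-8098} = \frac{- \frac{677}{462} + 50 \left(\left(-2\right) \left(-2\right) + 4\right)}{-8098} = \left(- \frac{677}{462} + 50 \left(4 + 4\right)\right) \left(- \frac{1}{8098}\right) = \left(- \frac{677}{462} + 50 \cdot 8\right) \left(- \frac{1}{8098}\right) = \left(- \frac{677}{462} + 400\right) \left(- \frac{1}{8098}\right) = \frac{184123}{462} \left(- \frac{1}{8098}\right) = - \frac{184123}{3741276}$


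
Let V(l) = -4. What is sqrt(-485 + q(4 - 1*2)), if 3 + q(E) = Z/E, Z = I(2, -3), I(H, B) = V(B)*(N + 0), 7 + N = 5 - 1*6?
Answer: 2*I*sqrt(118) ≈ 21.726*I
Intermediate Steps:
N = -8 (N = -7 + (5 - 1*6) = -7 + (5 - 6) = -7 - 1 = -8)
I(H, B) = 32 (I(H, B) = -4*(-8 + 0) = -4*(-8) = 32)
Z = 32
q(E) = -3 + 32/E
sqrt(-485 + q(4 - 1*2)) = sqrt(-485 + (-3 + 32/(4 - 1*2))) = sqrt(-485 + (-3 + 32/(4 - 2))) = sqrt(-485 + (-3 + 32/2)) = sqrt(-485 + (-3 + 32*(1/2))) = sqrt(-485 + (-3 + 16)) = sqrt(-485 + 13) = sqrt(-472) = 2*I*sqrt(118)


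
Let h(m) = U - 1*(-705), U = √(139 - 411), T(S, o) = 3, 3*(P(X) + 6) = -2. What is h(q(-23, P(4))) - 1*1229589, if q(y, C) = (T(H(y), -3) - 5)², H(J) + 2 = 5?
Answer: -1228884 + 4*I*√17 ≈ -1.2289e+6 + 16.492*I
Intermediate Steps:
P(X) = -20/3 (P(X) = -6 + (⅓)*(-2) = -6 - ⅔ = -20/3)
H(J) = 3 (H(J) = -2 + 5 = 3)
U = 4*I*√17 (U = √(-272) = 4*I*√17 ≈ 16.492*I)
q(y, C) = 4 (q(y, C) = (3 - 5)² = (-2)² = 4)
h(m) = 705 + 4*I*√17 (h(m) = 4*I*√17 - 1*(-705) = 4*I*√17 + 705 = 705 + 4*I*√17)
h(q(-23, P(4))) - 1*1229589 = (705 + 4*I*√17) - 1*1229589 = (705 + 4*I*√17) - 1229589 = -1228884 + 4*I*√17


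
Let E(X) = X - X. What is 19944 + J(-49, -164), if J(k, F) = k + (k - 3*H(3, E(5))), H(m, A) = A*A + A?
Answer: 19846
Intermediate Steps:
E(X) = 0
H(m, A) = A + A² (H(m, A) = A² + A = A + A²)
J(k, F) = 2*k (J(k, F) = k + (k - 0*(1 + 0)) = k + (k - 0) = k + (k - 3*0) = k + (k + 0) = k + k = 2*k)
19944 + J(-49, -164) = 19944 + 2*(-49) = 19944 - 98 = 19846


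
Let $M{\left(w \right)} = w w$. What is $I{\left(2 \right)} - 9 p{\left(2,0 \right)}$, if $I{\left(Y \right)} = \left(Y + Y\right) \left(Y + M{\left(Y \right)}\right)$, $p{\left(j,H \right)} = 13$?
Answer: $-93$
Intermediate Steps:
$M{\left(w \right)} = w^{2}$
$I{\left(Y \right)} = 2 Y \left(Y + Y^{2}\right)$ ($I{\left(Y \right)} = \left(Y + Y\right) \left(Y + Y^{2}\right) = 2 Y \left(Y + Y^{2}\right)$)
$I{\left(2 \right)} - 9 p{\left(2,0 \right)} = 2 \cdot 2^{2} \left(1 + 2\right) - 117 = 2 \cdot 4 \cdot 3 - 117 = 24 - 117 = -93$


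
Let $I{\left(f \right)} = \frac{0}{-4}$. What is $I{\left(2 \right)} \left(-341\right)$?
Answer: $0$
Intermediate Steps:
$I{\left(f \right)} = 0$ ($I{\left(f \right)} = 0 \left(- \frac{1}{4}\right) = 0$)
$I{\left(2 \right)} \left(-341\right) = 0 \left(-341\right) = 0$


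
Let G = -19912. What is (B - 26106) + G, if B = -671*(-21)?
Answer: -31927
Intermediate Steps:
B = 14091
(B - 26106) + G = (14091 - 26106) - 19912 = -12015 - 19912 = -31927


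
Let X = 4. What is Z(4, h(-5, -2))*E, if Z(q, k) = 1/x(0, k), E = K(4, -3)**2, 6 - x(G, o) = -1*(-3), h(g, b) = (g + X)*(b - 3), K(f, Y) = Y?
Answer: 3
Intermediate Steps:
h(g, b) = (-3 + b)*(4 + g) (h(g, b) = (g + 4)*(b - 3) = (4 + g)*(-3 + b) = (-3 + b)*(4 + g))
x(G, o) = 3 (x(G, o) = 6 - (-1)*(-3) = 6 - 1*3 = 6 - 3 = 3)
E = 9 (E = (-3)**2 = 9)
Z(q, k) = 1/3
Z(4, h(-5, -2))*E = (1/3)*9 = 3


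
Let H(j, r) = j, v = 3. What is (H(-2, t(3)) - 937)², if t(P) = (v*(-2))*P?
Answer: 881721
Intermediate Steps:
t(P) = -6*P (t(P) = (3*(-2))*P = -6*P)
(H(-2, t(3)) - 937)² = (-2 - 937)² = (-939)² = 881721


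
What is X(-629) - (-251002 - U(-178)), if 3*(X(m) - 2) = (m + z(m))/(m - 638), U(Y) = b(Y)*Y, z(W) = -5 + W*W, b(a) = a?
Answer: 358034027/1267 ≈ 2.8258e+5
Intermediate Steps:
z(W) = -5 + W**2
U(Y) = Y**2 (U(Y) = Y*Y = Y**2)
X(m) = 2 + (-5 + m + m**2)/(3*(-638 + m)) (X(m) = 2 + ((m + (-5 + m**2))/(m - 638))/3 = 2 + ((-5 + m + m**2)/(-638 + m))/3 = 2 + (-5 + m + m**2)/(3*(-638 + m)))
X(-629) - (-251002 - U(-178)) = (-3833 + (-629)**2 + 7*(-629))/(3*(-638 - 629)) - (-251002 - 1*(-178)**2) = (1/3)*(-3833 + 395641 - 4403)/(-1267) - (-251002 - 1*31684) = (1/3)*(-1/1267)*387405 - (-251002 - 31684) = -129135/1267 - 1*(-282686) = -129135/1267 + 282686 = 358034027/1267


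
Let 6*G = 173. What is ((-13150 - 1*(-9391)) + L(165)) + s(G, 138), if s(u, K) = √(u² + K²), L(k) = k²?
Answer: 23466 + √715513/6 ≈ 23607.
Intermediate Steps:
G = 173/6 (G = (⅙)*173 = 173/6 ≈ 28.833)
s(u, K) = √(K² + u²)
((-13150 - 1*(-9391)) + L(165)) + s(G, 138) = ((-13150 - 1*(-9391)) + 165²) + √(138² + (173/6)²) = ((-13150 + 9391) + 27225) + √(19044 + 29929/36) = (-3759 + 27225) + √(715513/36) = 23466 + √715513/6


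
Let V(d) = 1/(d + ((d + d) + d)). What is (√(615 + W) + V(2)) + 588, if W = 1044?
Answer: 4705/8 + √1659 ≈ 628.86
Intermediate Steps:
V(d) = 1/(4*d) (V(d) = 1/(d + (2*d + d)) = 1/(d + 3*d) = 1/(4*d))
(√(615 + W) + V(2)) + 588 = (√(615 + 1044) + (¼)/2) + 588 = (√1659 + (¼)*(½)) + 588 = (√1659 + ⅛) + 588 = (⅛ + √1659) + 588 = 4705/8 + √1659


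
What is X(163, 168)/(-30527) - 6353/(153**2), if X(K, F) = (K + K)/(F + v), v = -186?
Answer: -193514068/714606543 ≈ -0.27080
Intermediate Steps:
X(K, F) = 2*K/(-186 + F) (X(K, F) = (K + K)/(F - 186) = (2*K)/(-186 + F) = 2*K/(-186 + F))
X(163, 168)/(-30527) - 6353/(153**2) = (2*163/(-186 + 168))/(-30527) - 6353/(153**2) = (2*163/(-18))*(-1/30527) - 6353/23409 = (2*163*(-1/18))*(-1/30527) - 6353*1/23409 = -163/9*(-1/30527) - 6353/23409 = 163/274743 - 6353/23409 = -193514068/714606543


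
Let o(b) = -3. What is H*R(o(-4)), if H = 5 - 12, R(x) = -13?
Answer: 91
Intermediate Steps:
H = -7
H*R(o(-4)) = -7*(-13) = 91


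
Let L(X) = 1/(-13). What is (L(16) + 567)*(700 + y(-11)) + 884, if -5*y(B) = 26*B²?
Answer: 533288/13 ≈ 41022.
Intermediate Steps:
L(X) = -1/13
y(B) = -26*B²/5
(L(16) + 567)*(700 + y(-11)) + 884 = (-1/13 + 567)*(700 - 26/5*(-11)²) + 884 = 7370*(700 - 26/5*121)/13 + 884 = 7370*(700 - 3146/5)/13 + 884 = (7370/13)*(354/5) + 884 = 521796/13 + 884 = 533288/13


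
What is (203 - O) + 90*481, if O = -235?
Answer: 43728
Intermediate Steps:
(203 - O) + 90*481 = (203 - 1*(-235)) + 90*481 = (203 + 235) + 43290 = 438 + 43290 = 43728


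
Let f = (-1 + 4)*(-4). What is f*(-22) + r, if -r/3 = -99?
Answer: 561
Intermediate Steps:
r = 297 (r = -3*(-99) = 297)
f = -12 (f = 3*(-4) = -12)
f*(-22) + r = -12*(-22) + 297 = 264 + 297 = 561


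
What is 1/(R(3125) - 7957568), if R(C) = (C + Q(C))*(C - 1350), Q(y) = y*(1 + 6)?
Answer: 1/36417432 ≈ 2.7459e-8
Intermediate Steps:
Q(y) = 7*y (Q(y) = y*7 = 7*y)
R(C) = 8*C*(-1350 + C) (R(C) = (C + 7*C)*(C - 1350) = (8*C)*(-1350 + C) = 8*C*(-1350 + C))
1/(R(3125) - 7957568) = 1/(8*3125*(-1350 + 3125) - 7957568) = 1/(8*3125*1775 - 7957568) = 1/(44375000 - 7957568) = 1/36417432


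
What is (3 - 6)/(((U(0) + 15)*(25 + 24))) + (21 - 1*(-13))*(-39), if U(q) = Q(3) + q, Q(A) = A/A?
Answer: -1039587/784 ≈ -1326.0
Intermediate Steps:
Q(A) = 1
U(q) = 1 + q
(3 - 6)/(((U(0) + 15)*(25 + 24))) + (21 - 1*(-13))*(-39) = (3 - 6)/((((1 + 0) + 15)*(25 + 24))) + (21 - 1*(-13))*(-39) = -3*1/(49*(1 + 15)) + (21 + 13)*(-39) = -3/(16*49) + 34*(-39) = -3/784 - 1326 = -1039587/784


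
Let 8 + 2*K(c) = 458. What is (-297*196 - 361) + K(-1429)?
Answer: -58348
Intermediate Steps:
K(c) = 225 (K(c) = -4 + (½)*458 = -4 + 229 = 225)
(-297*196 - 361) + K(-1429) = (-297*196 - 361) + 225 = (-58212 - 361) + 225 = -58573 + 225 = -58348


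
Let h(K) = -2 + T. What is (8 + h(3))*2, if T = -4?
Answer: 4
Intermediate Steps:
h(K) = -6 (h(K) = -2 - 4 = -6)
(8 + h(3))*2 = (8 - 6)*2 = 2*2 = 4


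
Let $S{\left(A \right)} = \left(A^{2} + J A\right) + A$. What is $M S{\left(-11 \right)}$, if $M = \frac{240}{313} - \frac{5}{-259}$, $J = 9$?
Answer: $\frac{700975}{81067} \approx 8.6469$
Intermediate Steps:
$S{\left(A \right)} = A^{2} + 10 A$ ($S{\left(A \right)} = \left(A^{2} + 9 A\right) + A = A^{2} + 10 A$)
$M = \frac{63725}{81067}$ ($M = 240 \cdot \frac{1}{313} - - \frac{5}{259} = \frac{240}{313} + \frac{5}{259} = \frac{63725}{81067} \approx 0.78608$)
$M S{\left(-11 \right)} = \frac{63725 \left(- 11 \left(10 - 11\right)\right)}{81067} = \frac{63725 \left(\left(-11\right) \left(-1\right)\right)}{81067} = \frac{63725}{81067} \cdot 11 = \frac{700975}{81067}$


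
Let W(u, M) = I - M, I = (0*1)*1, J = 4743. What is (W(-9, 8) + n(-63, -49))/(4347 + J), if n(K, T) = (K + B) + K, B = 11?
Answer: -41/3030 ≈ -0.013531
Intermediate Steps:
I = 0 (I = 0*1 = 0)
W(u, M) = -M (W(u, M) = 0 - M = -M)
n(K, T) = 11 + 2*K (n(K, T) = (K + 11) + K = (11 + K) + K = 11 + 2*K)
(W(-9, 8) + n(-63, -49))/(4347 + J) = (-1*8 + (11 + 2*(-63)))/(4347 + 4743) = (-8 + (11 - 126))/9090 = (-8 - 115)*(1/9090) = -123*1/9090 = -41/3030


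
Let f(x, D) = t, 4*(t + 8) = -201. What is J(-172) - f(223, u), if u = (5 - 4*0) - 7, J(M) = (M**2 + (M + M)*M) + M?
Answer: 354553/4 ≈ 88638.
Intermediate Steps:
J(M) = M + 3*M**2 (J(M) = (M**2 + (2*M)*M) + M = (M**2 + 2*M**2) + M = 3*M**2 + M = M + 3*M**2)
u = -2 (u = (5 + 0) - 7 = 5 - 7 = -2)
t = -233/4 (t = -8 + (1/4)*(-201) = -8 - 201/4 = -233/4 ≈ -58.250)
f(x, D) = -233/4
J(-172) - f(223, u) = -172*(1 + 3*(-172)) - 1*(-233/4) = -172*(1 - 516) + 233/4 = -172*(-515) + 233/4 = 88580 + 233/4 = 354553/4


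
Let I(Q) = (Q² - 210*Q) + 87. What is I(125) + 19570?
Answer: 9032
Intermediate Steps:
I(Q) = 87 + Q² - 210*Q
I(125) + 19570 = (87 + 125² - 210*125) + 19570 = (87 + 15625 - 26250) + 19570 = -10538 + 19570 = 9032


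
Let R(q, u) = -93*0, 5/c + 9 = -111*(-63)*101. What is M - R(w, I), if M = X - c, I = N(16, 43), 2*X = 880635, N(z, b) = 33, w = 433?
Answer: 310989205165/706284 ≈ 4.4032e+5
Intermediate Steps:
X = 880635/2 (X = (½)*880635 = 880635/2 ≈ 4.4032e+5)
c = 5/706284 (c = 5/(-9 - 111*(-63)*101) = 5/(-9 + 6993*101) = 5/(-9 + 706293) = 5/706284 ≈ 7.0793e-6)
I = 33
R(q, u) = 0
M = 310989205165/706284 (M = 880635/2 - 1*5/706284 = 880635/2 - 5/706284 = 310989205165/706284 ≈ 4.4032e+5)
M - R(w, I) = 310989205165/706284 - 1*0 = 310989205165/706284 + 0 = 310989205165/706284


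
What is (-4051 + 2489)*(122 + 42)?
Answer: -256168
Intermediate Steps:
(-4051 + 2489)*(122 + 42) = -1562*164 = -256168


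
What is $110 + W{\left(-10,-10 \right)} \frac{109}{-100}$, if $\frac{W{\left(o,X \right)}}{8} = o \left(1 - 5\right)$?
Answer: $- \frac{1194}{5} \approx -238.8$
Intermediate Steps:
$W{\left(o,X \right)} = - 32 o$ ($W{\left(o,X \right)} = 8 o \left(1 - 5\right) = 8 o \left(-4\right) = 8 \left(- 4 o\right) = - 32 o$)
$110 + W{\left(-10,-10 \right)} \frac{109}{-100} = 110 + \left(-32\right) \left(-10\right) \frac{109}{-100} = 110 + 320 \cdot 109 \left(- \frac{1}{100}\right) = 110 + 320 \left(- \frac{109}{100}\right) = 110 - \frac{1744}{5} = - \frac{1194}{5}$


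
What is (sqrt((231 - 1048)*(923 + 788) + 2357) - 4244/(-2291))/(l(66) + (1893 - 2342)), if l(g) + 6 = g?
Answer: -4244/891199 - I*sqrt(1395530)/389 ≈ -0.0047621 - 3.0368*I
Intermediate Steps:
l(g) = -6 + g
(sqrt((231 - 1048)*(923 + 788) + 2357) - 4244/(-2291))/(l(66) + (1893 - 2342)) = (sqrt((231 - 1048)*(923 + 788) + 2357) - 4244/(-2291))/((-6 + 66) + (1893 - 2342)) = (sqrt(-817*1711 + 2357) - 4244*(-1/2291))/(60 - 449) = (sqrt(-1397887 + 2357) + 4244/2291)/(-389) = (sqrt(-1395530) + 4244/2291)*(-1/389) = (I*sqrt(1395530) + 4244/2291)*(-1/389) = (4244/2291 + I*sqrt(1395530))*(-1/389) = -4244/891199 - I*sqrt(1395530)/389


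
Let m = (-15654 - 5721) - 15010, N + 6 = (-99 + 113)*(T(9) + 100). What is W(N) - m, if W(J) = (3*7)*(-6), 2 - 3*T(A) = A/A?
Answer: 36259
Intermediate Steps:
T(A) = ⅓ (T(A) = ⅔ - A/(3*A) = ⅔ - ⅓*1 = ⅔ - ⅓ = ⅓)
N = 4196/3 (N = -6 + (-99 + 113)*(⅓ + 100) = -6 + 14*(301/3) = -6 + 4214/3 = 4196/3 ≈ 1398.7)
m = -36385 (m = -21375 - 15010 = -36385)
W(J) = -126 (W(J) = 21*(-6) = -126)
W(N) - m = -126 - 1*(-36385) = -126 + 36385 = 36259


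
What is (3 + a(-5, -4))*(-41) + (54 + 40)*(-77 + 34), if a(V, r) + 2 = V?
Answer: -3878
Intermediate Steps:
a(V, r) = -2 + V
(3 + a(-5, -4))*(-41) + (54 + 40)*(-77 + 34) = (3 + (-2 - 5))*(-41) + (54 + 40)*(-77 + 34) = (3 - 7)*(-41) + 94*(-43) = -4*(-41) - 4042 = 164 - 4042 = -3878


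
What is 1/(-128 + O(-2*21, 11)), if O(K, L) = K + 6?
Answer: -1/164 ≈ -0.0060976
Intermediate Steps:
O(K, L) = 6 + K
1/(-128 + O(-2*21, 11)) = 1/(-128 + (6 - 2*21)) = 1/(-128 + (6 - 42)) = 1/(-128 - 36) = 1/(-164) = -1/164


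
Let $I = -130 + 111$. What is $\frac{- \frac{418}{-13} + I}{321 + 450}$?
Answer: $\frac{57}{3341} \approx 0.017061$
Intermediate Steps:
$I = -19$
$\frac{- \frac{418}{-13} + I}{321 + 450} = \frac{- \frac{418}{-13} - 19}{321 + 450} = \frac{\left(-418\right) \left(- \frac{1}{13}\right) - 19}{771} = \left(\frac{418}{13} - 19\right) \frac{1}{771} = \frac{171}{13} \cdot \frac{1}{771} = \frac{57}{3341}$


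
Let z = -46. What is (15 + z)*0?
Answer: 0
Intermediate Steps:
(15 + z)*0 = (15 - 46)*0 = -31*0 = 0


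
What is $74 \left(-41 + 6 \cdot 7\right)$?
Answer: $74$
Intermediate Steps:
$74 \left(-41 + 6 \cdot 7\right) = 74 \left(-41 + 42\right) = 74 \cdot 1 = 74$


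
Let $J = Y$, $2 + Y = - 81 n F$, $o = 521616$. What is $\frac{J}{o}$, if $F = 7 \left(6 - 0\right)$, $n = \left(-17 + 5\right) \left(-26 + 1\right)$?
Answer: $- \frac{510301}{260808} \approx -1.9566$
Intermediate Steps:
$n = 300$ ($n = \left(-12\right) \left(-25\right) = 300$)
$F = 42$ ($F = 7 \left(6 + 0\right) = 7 \cdot 6 = 42$)
$Y = -1020602$ ($Y = -2 + \left(-81\right) 300 \cdot 42 = -2 - 1020600 = -1020602$)
$J = -1020602$
$\frac{J}{o} = - \frac{1020602}{521616} = \left(-1020602\right) \frac{1}{521616} = - \frac{510301}{260808}$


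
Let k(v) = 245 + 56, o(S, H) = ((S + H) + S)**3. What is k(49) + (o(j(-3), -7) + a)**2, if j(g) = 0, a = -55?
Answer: 158705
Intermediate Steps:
o(S, H) = (H + 2*S)**3 (o(S, H) = ((H + S) + S)**3 = (H + 2*S)**3)
k(v) = 301
k(49) + (o(j(-3), -7) + a)**2 = 301 + ((-7 + 2*0)**3 - 55)**2 = 301 + ((-7 + 0)**3 - 55)**2 = 301 + ((-7)**3 - 55)**2 = 301 + (-343 - 55)**2 = 301 + (-398)**2 = 301 + 158404 = 158705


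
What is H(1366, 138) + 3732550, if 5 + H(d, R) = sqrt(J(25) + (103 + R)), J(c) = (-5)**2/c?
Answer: 3732545 + 11*sqrt(2) ≈ 3.7326e+6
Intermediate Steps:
J(c) = 25/c
H(d, R) = -5 + sqrt(104 + R) (H(d, R) = -5 + sqrt(25/25 + (103 + R)) = -5 + sqrt(25*(1/25) + (103 + R)) = -5 + sqrt(1 + (103 + R)) = -5 + sqrt(104 + R))
H(1366, 138) + 3732550 = (-5 + sqrt(104 + 138)) + 3732550 = (-5 + sqrt(242)) + 3732550 = (-5 + 11*sqrt(2)) + 3732550 = 3732545 + 11*sqrt(2)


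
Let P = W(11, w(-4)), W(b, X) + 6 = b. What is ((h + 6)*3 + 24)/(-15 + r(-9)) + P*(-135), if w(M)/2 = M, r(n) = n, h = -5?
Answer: -5409/8 ≈ -676.13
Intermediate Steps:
w(M) = 2*M
W(b, X) = -6 + b
P = 5 (P = -6 + 11 = 5)
((h + 6)*3 + 24)/(-15 + r(-9)) + P*(-135) = ((-5 + 6)*3 + 24)/(-15 - 9) + 5*(-135) = (1*3 + 24)/(-24) - 675 = (3 + 24)*(-1/24) - 675 = 27*(-1/24) - 675 = -9/8 - 675 = -5409/8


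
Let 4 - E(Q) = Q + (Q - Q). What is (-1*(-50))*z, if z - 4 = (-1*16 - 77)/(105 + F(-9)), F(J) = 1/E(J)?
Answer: 106375/683 ≈ 155.75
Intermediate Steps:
E(Q) = 4 - Q (E(Q) = 4 - (Q + (Q - Q)) = 4 - (Q + 0) = 4 - Q)
F(J) = 1/(4 - J)
z = 4255/1366 (z = 4 + (-1*16 - 77)/(105 - 1/(-4 - 9)) = 4 + (-16 - 77)/(105 - 1/(-13)) = 4 - 93/(105 - 1*(-1/13)) = 4 - 93/(105 + 1/13) = 4 - 93/1366/13 = 4 - 93*13/1366 = 4 - 1209/1366 = 4255/1366 ≈ 3.1149)
(-1*(-50))*z = -1*(-50)*(4255/1366) = 50*(4255/1366) = 106375/683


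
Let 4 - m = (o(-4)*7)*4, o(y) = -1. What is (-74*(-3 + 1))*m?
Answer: 4736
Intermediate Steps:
m = 32 (m = 4 - (-1*7)*4 = 4 - (-7)*4 = 4 - 1*(-28) = 4 + 28 = 32)
(-74*(-3 + 1))*m = -74*(-3 + 1)*32 = -74*(-2)*32 = 148*32 = 4736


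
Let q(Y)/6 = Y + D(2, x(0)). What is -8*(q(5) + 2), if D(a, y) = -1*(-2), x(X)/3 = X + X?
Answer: -352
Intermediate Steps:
x(X) = 6*X (x(X) = 3*(X + X) = 3*(2*X) = 6*X)
D(a, y) = 2
q(Y) = 12 + 6*Y (q(Y) = 6*(Y + 2) = 6*(2 + Y) = 12 + 6*Y)
-8*(q(5) + 2) = -8*((12 + 6*5) + 2) = -8*((12 + 30) + 2) = -8*(42 + 2) = -8*44 = -352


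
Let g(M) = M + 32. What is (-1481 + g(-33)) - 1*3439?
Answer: -4921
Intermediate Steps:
g(M) = 32 + M
(-1481 + g(-33)) - 1*3439 = (-1481 + (32 - 33)) - 1*3439 = (-1481 - 1) - 3439 = -1482 - 3439 = -4921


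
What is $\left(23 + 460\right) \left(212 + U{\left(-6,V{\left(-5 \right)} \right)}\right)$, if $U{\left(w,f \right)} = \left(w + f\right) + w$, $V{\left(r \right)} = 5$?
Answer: $99015$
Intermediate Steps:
$U{\left(w,f \right)} = f + 2 w$ ($U{\left(w,f \right)} = \left(f + w\right) + w = f + 2 w$)
$\left(23 + 460\right) \left(212 + U{\left(-6,V{\left(-5 \right)} \right)}\right) = \left(23 + 460\right) \left(212 + \left(5 + 2 \left(-6\right)\right)\right) = 483 \left(212 + \left(5 - 12\right)\right) = 483 \left(212 - 7\right) = 483 \cdot 205 = 99015$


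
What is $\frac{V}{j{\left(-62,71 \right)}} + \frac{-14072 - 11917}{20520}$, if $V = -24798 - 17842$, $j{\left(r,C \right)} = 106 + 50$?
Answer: $- \frac{1878263}{6840} \approx -274.6$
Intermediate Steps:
$j{\left(r,C \right)} = 156$
$V = -42640$
$\frac{V}{j{\left(-62,71 \right)}} + \frac{-14072 - 11917}{20520} = - \frac{42640}{156} + \frac{-14072 - 11917}{20520} = \left(-42640\right) \frac{1}{156} - \frac{8663}{6840} = - \frac{820}{3} - \frac{8663}{6840} = - \frac{1878263}{6840}$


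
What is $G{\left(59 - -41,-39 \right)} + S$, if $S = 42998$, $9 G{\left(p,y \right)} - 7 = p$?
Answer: $\frac{387089}{9} \approx 43010.0$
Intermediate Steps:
$G{\left(p,y \right)} = \frac{7}{9} + \frac{p}{9}$
$G{\left(59 - -41,-39 \right)} + S = \left(\frac{7}{9} + \frac{59 - -41}{9}\right) + 42998 = \left(\frac{7}{9} + \frac{59 + 41}{9}\right) + 42998 = \left(\frac{7}{9} + \frac{1}{9} \cdot 100\right) + 42998 = \left(\frac{7}{9} + \frac{100}{9}\right) + 42998 = \frac{107}{9} + 42998 = \frac{387089}{9}$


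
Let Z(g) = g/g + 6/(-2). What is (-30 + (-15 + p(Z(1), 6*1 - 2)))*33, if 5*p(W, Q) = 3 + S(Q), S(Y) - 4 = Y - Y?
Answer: -7194/5 ≈ -1438.8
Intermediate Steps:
Z(g) = -2 (Z(g) = 1 + 6*(-½) = 1 - 3 = -2)
S(Y) = 4 (S(Y) = 4 + (Y - Y) = 4 + 0 = 4)
p(W, Q) = 7/5 (p(W, Q) = (3 + 4)/5 = (⅕)*7 = 7/5)
(-30 + (-15 + p(Z(1), 6*1 - 2)))*33 = (-30 + (-15 + 7/5))*33 = (-30 - 68/5)*33 = -218/5*33 = -7194/5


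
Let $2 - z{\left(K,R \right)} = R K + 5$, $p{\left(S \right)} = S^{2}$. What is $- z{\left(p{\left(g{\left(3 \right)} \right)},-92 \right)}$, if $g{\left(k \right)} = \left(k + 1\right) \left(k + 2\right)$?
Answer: $-36797$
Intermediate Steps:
$g{\left(k \right)} = \left(1 + k\right) \left(2 + k\right)$
$z{\left(K,R \right)} = -3 - K R$ ($z{\left(K,R \right)} = 2 - \left(R K + 5\right) = 2 - \left(K R + 5\right) = 2 - \left(5 + K R\right) = -3 - K R$)
$- z{\left(p{\left(g{\left(3 \right)} \right)},-92 \right)} = - (-3 - \left(2 + 3^{2} + 3 \cdot 3\right)^{2} \left(-92\right)) = - (-3 - \left(2 + 9 + 9\right)^{2} \left(-92\right)) = - (-3 - 20^{2} \left(-92\right)) = - (-3 - 400 \left(-92\right)) = - (-3 + 36800) = \left(-1\right) 36797 = -36797$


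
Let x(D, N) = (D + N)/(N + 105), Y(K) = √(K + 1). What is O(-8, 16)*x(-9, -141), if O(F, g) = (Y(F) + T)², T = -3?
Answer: 25/3 - 25*I*√7 ≈ 8.3333 - 66.144*I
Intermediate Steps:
Y(K) = √(1 + K)
O(F, g) = (-3 + √(1 + F))² (O(F, g) = (√(1 + F) - 3)² = (-3 + √(1 + F))²)
x(D, N) = (D + N)/(105 + N)
O(-8, 16)*x(-9, -141) = (-3 + √(1 - 8))²*((-9 - 141)/(105 - 141)) = (-3 + √(-7))²*(-150/(-36)) = (-3 + I*√7)²*(-1/36*(-150)) = (-3 + I*√7)²*(25/6) = 25*(-3 + I*√7)²/6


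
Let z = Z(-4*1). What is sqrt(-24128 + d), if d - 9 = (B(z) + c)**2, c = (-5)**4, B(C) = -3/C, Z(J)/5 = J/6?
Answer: 7*sqrt(750269)/10 ≈ 606.33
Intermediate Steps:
Z(J) = 5*J/6 (Z(J) = 5*(J/6) = 5*J/6)
z = -10/3 (z = 5*(-4*1)/6 = (5/6)*(-4) = -10/3 ≈ -3.3333)
c = 625
d = 39175981/100 (d = 9 + (-3/(-10/3) + 625)**2 = 9 + (-3*(-3/10) + 625)**2 = 9 + (9/10 + 625)**2 = 9 + (6259/10)**2 = 9 + 39175081/100 = 39175981/100 ≈ 3.9176e+5)
sqrt(-24128 + d) = sqrt(-24128 + 39175981/100) = sqrt(36763181/100) = 7*sqrt(750269)/10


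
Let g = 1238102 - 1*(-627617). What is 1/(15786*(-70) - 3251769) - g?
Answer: -8128544016292/4356789 ≈ -1.8657e+6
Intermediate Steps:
g = 1865719 (g = 1238102 + 627617 = 1865719)
1/(15786*(-70) - 3251769) - g = 1/(15786*(-70) - 3251769) - 1*1865719 = 1/(-1105020 - 3251769) - 1865719 = 1/(-4356789) - 1865719 = -1/4356789 - 1865719 = -8128544016292/4356789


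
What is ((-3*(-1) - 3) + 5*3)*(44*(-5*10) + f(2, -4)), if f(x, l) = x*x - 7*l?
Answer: -32520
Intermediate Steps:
f(x, l) = x² - 7*l
((-3*(-1) - 3) + 5*3)*(44*(-5*10) + f(2, -4)) = ((-3*(-1) - 3) + 5*3)*(44*(-5*10) + (2² - 7*(-4))) = ((3 - 3) + 15)*(44*(-50) + (4 + 28)) = (0 + 15)*(-2200 + 32) = 15*(-2168) = -32520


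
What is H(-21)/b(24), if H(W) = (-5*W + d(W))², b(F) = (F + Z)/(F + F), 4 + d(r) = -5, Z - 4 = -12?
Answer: 27648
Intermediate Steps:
Z = -8 (Z = 4 - 12 = -8)
d(r) = -9 (d(r) = -4 - 5 = -9)
b(F) = (-8 + F)/(2*F) (b(F) = (F - 8)/(F + F) = (-8 + F)/((2*F)) = (-8 + F)*(1/(2*F)) = (-8 + F)/(2*F))
H(W) = (-9 - 5*W)² (H(W) = (-5*W - 9)² = (-9 - 5*W)²)
H(-21)/b(24) = (9 + 5*(-21))²/(((½)*(-8 + 24)/24)) = (9 - 105)²/(((½)*(1/24)*16)) = (-96)²/(⅓) = 9216*3 = 27648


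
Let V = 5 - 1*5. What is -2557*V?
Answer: 0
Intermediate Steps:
V = 0 (V = 5 - 5 = 0)
-2557*V = -2557*0 = 0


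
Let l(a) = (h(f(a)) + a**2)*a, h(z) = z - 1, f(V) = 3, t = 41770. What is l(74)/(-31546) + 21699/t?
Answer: -8123935893/658838210 ≈ -12.331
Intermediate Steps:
h(z) = -1 + z
l(a) = a*(2 + a**2) (l(a) = ((-1 + 3) + a**2)*a = (2 + a**2)*a = a*(2 + a**2))
l(74)/(-31546) + 21699/t = (74*(2 + 74**2))/(-31546) + 21699/41770 = (74*(2 + 5476))*(-1/31546) + 21699*(1/41770) = (74*5478)*(-1/31546) + 21699/41770 = 405372*(-1/31546) + 21699/41770 = -202686/15773 + 21699/41770 = -8123935893/658838210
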